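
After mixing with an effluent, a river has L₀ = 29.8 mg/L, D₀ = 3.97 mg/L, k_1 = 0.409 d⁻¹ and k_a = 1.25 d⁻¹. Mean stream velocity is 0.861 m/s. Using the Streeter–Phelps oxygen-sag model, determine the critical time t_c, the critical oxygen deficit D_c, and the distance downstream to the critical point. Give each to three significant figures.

With k_a/k_1 = 3.056 and 1 − D₀(k_a−k_1)/(k_1 L₀) = 0.7261,
t_c = ln(3.056 × 0.7261) / (1.25 − 0.409) = ln(2.219) / 0.8410 = 0.7971/0.8410 = 0.9478 d.
L(t_c) = L₀ e^(−k_1 t_c) = 29.8 × 0.6787 = 20.22 mg/L, and at the critical point k_a D_c = k_1 L, so D_c = (0.409/1.25) × 20.22 = 6.617 mg/L.
x_c = v t_c = 0.861 m/s × 0.9478 d × 86400 s/d = 70500 m ≈ 70.5 km.

t_c ≈ 0.948 d; D_c ≈ 6.62 mg/L; x_c ≈ 70.5 km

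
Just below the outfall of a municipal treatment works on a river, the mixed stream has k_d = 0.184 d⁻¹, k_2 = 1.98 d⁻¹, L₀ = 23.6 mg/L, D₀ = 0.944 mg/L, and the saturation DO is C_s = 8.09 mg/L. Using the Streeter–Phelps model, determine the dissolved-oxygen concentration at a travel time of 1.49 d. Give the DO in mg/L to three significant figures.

DO ≈ 6.33 mg/L

k_d L₀/(k_2−k_d) = 0.184×23.6/(1.98−0.184) = 4.342/1.796 = 2.418 mg/L.
e^(−k_d t) = e^(−0.184×1.490) = 0.7602; e^(−k_2 t) = e^(−1.98×1.490) = 0.05233.
D = 2.418 × (0.7602 − 0.05233) + 0.944 × 0.05233 = 1.712 + 0.04940 = 1.761 mg/L.
DO = C_s − D = 8.09 − 1.761 = 6.329 mg/L.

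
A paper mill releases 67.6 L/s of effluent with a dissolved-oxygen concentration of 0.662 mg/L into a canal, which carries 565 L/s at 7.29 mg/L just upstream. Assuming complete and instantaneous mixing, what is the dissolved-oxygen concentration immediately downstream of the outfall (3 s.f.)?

Flow-weighted mixing: C = (Q_r C_r + Q_w C_w)/(Q_r + Q_w)
= (565×7.29 + 67.6×0.662)/(565 + 67.6) = 4164/632.6 = 6.582 mg/L.

6.58 mg/L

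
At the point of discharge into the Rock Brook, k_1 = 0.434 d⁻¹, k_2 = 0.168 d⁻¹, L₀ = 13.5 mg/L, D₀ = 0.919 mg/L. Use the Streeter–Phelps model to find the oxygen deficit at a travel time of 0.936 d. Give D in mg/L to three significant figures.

k_1 L₀/(k_2−k_1) = 0.434×13.5/(0.168−0.434) = 5.859/-0.2660 = -22.03 mg/L.
e^(−k_1 t) = e^(−0.434×0.9360) = 0.6662; e^(−k_2 t) = e^(−0.168×0.9360) = 0.8545.
D = -22.03 × (0.6662 − 0.8545) + 0.919 × 0.8545 = 4.148 + 0.7853 = 4.934 mg/L.

D ≈ 4.93 mg/L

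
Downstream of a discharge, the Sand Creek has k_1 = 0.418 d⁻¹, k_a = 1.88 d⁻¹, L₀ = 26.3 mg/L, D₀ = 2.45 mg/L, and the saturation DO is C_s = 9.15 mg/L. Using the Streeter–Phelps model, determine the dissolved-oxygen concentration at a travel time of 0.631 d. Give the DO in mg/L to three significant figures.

DO ≈ 4.92 mg/L

k_1 L₀/(k_a−k_1) = 0.418×26.3/(1.88−0.418) = 10.99/1.462 = 7.519 mg/L.
e^(−k_1 t) = e^(−0.418×0.6310) = 0.7682; e^(−k_a t) = e^(−1.88×0.6310) = 0.3054.
D = 7.519 × (0.7682 − 0.3054) + 2.45 × 0.3054 = 3.480 + 0.7481 = 4.228 mg/L.
DO = C_s − D = 9.15 − 4.228 = 4.922 mg/L.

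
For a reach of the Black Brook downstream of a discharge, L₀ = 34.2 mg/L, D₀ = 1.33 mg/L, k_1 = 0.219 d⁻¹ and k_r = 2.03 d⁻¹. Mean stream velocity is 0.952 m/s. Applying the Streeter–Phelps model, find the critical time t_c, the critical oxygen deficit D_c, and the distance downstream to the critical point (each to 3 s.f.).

t_c ≈ 1.02 d; D_c ≈ 2.95 mg/L; x_c ≈ 83.5 km

With k_r/k_1 = 9.269 and 1 − D₀(k_r−k_1)/(k_1 L₀) = 0.6784,
t_c = ln(9.269 × 0.6784) / (2.03 − 0.219) = ln(6.288) / 1.811 = 1.839/1.811 = 1.015 d.
D_c = (k_1/k_r) L₀ e^(−k_1 t_c) = (0.219/2.03) × 34.2 × e^(−0.219×1.015) = 0.1079 × 34.2 × 0.8006 = 2.954 mg/L.
x_c = v t_c = 0.952 m/s × 1.015 d × 86400 s/d = 83510 m ≈ 83.5 km.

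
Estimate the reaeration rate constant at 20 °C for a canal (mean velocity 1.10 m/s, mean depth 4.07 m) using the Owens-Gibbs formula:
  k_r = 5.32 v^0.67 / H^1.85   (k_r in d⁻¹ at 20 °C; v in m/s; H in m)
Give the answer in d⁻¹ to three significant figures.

k_r ≈ 0.423 d⁻¹

k_r = 5.32 × 1.10^0.67 / 4.07^1.85 = 5.32 × 1.066 / 13.42 = 0.4226 d⁻¹.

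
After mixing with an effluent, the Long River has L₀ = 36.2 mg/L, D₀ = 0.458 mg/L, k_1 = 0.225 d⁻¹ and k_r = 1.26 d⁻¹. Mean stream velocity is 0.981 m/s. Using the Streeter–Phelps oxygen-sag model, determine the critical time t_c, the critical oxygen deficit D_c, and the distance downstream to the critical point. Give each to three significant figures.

t_c ≈ 1.61 d; D_c ≈ 4.50 mg/L; x_c ≈ 136 km

With k_r/k_1 = 5.600 and 1 − D₀(k_r−k_1)/(k_1 L₀) = 0.9418,
t_c = ln(5.600 × 0.9418) / (1.26 − 0.225) = ln(5.274) / 1.035 = 1.663/1.035 = 1.607 d.
D_c = (k_1/k_r) L₀ e^(−k_1 t_c) = (0.225/1.26) × 36.2 × e^(−0.225×1.607) = 0.1786 × 36.2 × 0.6966 = 4.503 mg/L.
x_c = v t_c = 0.981 m/s × 1.607 d × 86400 s/d = 136200 m ≈ 136 km.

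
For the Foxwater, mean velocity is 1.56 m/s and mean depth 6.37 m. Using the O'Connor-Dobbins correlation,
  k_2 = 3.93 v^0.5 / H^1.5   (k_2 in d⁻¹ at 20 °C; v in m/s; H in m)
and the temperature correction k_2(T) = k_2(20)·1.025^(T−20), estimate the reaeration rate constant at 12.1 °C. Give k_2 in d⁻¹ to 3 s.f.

k_2(20) = 3.93 × 1.56^0.5 / 6.37^1.5 = 3.93 × 1.249 / 16.08 = 0.3053 d⁻¹.
k_2(12.1) = 0.3053 × 1.025^(12.1−20) = 0.3053 × 0.8228 = 0.2512 d⁻¹.

k_2 ≈ 0.251 d⁻¹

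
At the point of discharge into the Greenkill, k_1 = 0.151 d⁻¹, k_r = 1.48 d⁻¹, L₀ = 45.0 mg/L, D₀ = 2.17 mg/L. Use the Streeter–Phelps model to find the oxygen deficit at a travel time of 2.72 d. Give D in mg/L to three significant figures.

k_1 L₀/(k_r−k_1) = 0.151×45.0/(1.48−0.151) = 6.795/1.329 = 5.113 mg/L.
e^(−k_1 t) = e^(−0.151×2.720) = 0.6632; e^(−k_r t) = e^(−1.48×2.720) = 0.01785.
D = 5.113 × (0.6632 − 0.01785) + 2.17 × 0.01785 = 3.299 + 0.03874 = 3.338 mg/L.

D ≈ 3.34 mg/L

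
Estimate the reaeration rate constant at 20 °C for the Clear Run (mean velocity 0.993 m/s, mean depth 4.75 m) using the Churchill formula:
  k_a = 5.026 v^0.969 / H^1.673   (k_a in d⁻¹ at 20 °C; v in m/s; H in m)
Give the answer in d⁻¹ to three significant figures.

k_a = 5.026 × 0.993^0.969 / 4.75^1.673 = 5.026 × 0.9932 / 13.56 = 0.3683 d⁻¹.

k_a ≈ 0.368 d⁻¹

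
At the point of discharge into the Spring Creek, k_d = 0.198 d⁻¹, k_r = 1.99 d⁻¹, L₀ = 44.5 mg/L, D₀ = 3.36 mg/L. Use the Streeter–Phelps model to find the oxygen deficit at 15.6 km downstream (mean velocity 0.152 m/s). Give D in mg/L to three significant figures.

D ≈ 3.74 mg/L

Travel time t = x/v = 15.6 km / (0.152 m/s) = 15600 m / 0.152 m/s = 102600 s = 1.188 d.
k_d L₀/(k_r−k_d) = 0.198×44.5/(1.99−0.198) = 8.811/1.792 = 4.917 mg/L.
e^(−k_d t) = e^(−0.198×1.188) = 0.7904; e^(−k_r t) = e^(−1.99×1.188) = 0.09406.
D = 4.917 × (0.7904 − 0.09406) + 3.36 × 0.09406 = 3.424 + 0.3160 = 3.740 mg/L.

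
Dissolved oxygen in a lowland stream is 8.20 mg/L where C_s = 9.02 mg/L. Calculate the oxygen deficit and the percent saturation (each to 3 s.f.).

D ≈ 0.820 mg/L; 90.9 % saturation

D = C_s − C = 9.02 − 8.20 = 0.820 mg/L.
% saturation = 8.20/9.02 × 100 = 90.9 %.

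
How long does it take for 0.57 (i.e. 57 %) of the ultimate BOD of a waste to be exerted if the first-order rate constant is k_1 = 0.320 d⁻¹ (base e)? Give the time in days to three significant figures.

t ≈ 2.64 d

y/L₀ = 1 − e^(−k_1 t) = 0.57 ⇒ e^(−k_1 t) = 0.430
t = −ln(0.430) / 0.320 = 0.8440 / 0.320 = 2.637 d.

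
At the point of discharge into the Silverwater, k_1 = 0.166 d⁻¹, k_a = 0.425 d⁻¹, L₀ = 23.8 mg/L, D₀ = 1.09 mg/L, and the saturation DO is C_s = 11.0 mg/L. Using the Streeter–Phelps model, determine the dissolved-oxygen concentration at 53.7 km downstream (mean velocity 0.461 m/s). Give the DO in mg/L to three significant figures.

DO ≈ 6.79 mg/L

Travel time t = x/v = 53.7 km / (0.461 m/s) = 53700 m / 0.461 m/s = 116500 s = 1.348 d.
k_1 L₀/(k_a−k_1) = 0.166×23.8/(0.425−0.166) = 3.951/0.2590 = 15.25 mg/L.
e^(−k_1 t) = e^(−0.166×1.348) = 0.7995; e^(−k_a t) = e^(−0.425×1.348) = 0.5638.
D = 15.25 × (0.7995 − 0.5638) + 1.09 × 0.5638 = 3.594 + 0.6146 = 4.209 mg/L.
DO = C_s − D = 11.0 − 4.209 = 6.791 mg/L.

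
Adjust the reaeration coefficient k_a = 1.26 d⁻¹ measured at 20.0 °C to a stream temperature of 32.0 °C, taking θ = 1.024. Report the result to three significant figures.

k_a(T₂) = k_a(T₁) · θ^(T₂−T₁) = 1.26 × 1.024^(32.0−20.0)
= 1.26 × 1.024^12.0 = 1.26 × 1.329 = 1.675 d⁻¹.

k_a ≈ 1.67 d⁻¹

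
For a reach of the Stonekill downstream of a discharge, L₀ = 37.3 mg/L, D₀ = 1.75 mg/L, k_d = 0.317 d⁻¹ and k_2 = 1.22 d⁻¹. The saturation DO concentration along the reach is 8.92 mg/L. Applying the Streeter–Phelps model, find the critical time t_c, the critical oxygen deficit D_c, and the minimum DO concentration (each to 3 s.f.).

t_c ≈ 1.33 d; D_c ≈ 6.35 mg/L; min DO ≈ 2.57 mg/L

t_c = [1/(k_2−k_d)] ln[(k_2/k_d)(1 − D₀(k_2−k_d)/(k_d L₀))]
= [1/(1.22−0.317)] ln[(1.22/0.317)(1 − 1.75×0.9030/(0.317×37.3))]
= (1/0.9030) ln[3.849 × 0.8664] = 1.107 × ln(3.334) = 1.107 × 1.204 = 1.334 d.
L(t_c) = L₀ e^(−k_d t_c) = 37.3 × 0.6552 = 24.44 mg/L, and at the critical point k_2 D_c = k_d L, so D_c = (0.317/1.22) × 24.44 = 6.351 mg/L.
Minimum DO = C_s − D_c = 8.92 − 6.351 = 2.569 mg/L.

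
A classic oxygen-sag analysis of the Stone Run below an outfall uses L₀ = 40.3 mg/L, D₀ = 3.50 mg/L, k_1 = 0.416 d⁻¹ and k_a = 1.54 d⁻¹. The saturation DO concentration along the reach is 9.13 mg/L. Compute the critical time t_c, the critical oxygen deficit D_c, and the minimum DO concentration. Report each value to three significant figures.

t_c = [1/(k_a−k_1)] ln[(k_a/k_1)(1 − D₀(k_a−k_1)/(k_1 L₀))]
= [1/(1.54−0.416)] ln[(1.54/0.416)(1 − 3.50×1.124/(0.416×40.3))]
= (1/1.124) ln[3.702 × 0.7653] = 0.8897 × ln(2.833) = 0.8897 × 1.041 = 0.9265 d.
D_c = (k_1/k_a) L₀ e^(−k_1 t_c) = (0.416/1.54) × 40.3 × e^(−0.416×0.9265) = 0.2701 × 40.3 × 0.6802 = 7.404 mg/L.
Minimum DO = C_s − D_c = 9.13 − 7.404 = 1.726 mg/L.

t_c ≈ 0.927 d; D_c ≈ 7.40 mg/L; min DO ≈ 1.73 mg/L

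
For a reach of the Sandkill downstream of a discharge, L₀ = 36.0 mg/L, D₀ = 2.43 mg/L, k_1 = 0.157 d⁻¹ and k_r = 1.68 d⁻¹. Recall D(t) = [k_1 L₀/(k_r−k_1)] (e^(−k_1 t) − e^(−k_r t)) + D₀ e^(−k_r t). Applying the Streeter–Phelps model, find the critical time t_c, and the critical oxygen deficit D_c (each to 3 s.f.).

t_c = [1/(k_r−k_1)] ln[(k_r/k_1)(1 − D₀(k_r−k_1)/(k_1 L₀))]
= [1/(1.68−0.157)] ln[(1.68/0.157)(1 − 2.43×1.523/(0.157×36.0))]
= (1/1.523) ln[10.70 × 0.3452] = 0.6566 × ln(3.694) = 0.6566 × 1.307 = 0.8580 d.
D_c = (k_1/k_r) L₀ e^(−k_1 t_c) = (0.157/1.68) × 36.0 × e^(−0.157×0.8580) = 0.09345 × 36.0 × 0.8740 = 2.940 mg/L.

t_c ≈ 0.858 d; D_c ≈ 2.94 mg/L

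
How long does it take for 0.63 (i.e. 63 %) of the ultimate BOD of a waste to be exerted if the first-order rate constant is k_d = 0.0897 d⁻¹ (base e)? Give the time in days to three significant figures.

y/L₀ = 1 − e^(−k_d t) = 0.63 ⇒ e^(−k_d t) = 0.370
t = −ln(0.370) / 0.0897 = 0.9943 / 0.0897 = 11.08 d.

t ≈ 11.1 d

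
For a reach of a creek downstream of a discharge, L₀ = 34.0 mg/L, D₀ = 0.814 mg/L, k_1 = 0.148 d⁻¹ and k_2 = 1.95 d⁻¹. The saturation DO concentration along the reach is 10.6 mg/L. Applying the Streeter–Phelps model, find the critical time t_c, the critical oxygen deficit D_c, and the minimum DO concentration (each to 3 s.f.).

At the critical point dD/dt = 0, so k_1 L₀ e^(−k_1 t) = k_2 D. Substituting D(t) from the Streeter–Phelps equation and solving for t gives
t_c = ln[(k_2/k_1)(1 − D₀(k_2−k_1)/(k_1 L₀))] / (k_2−k_1).
Here k_2−k_1 = 1.802 d⁻¹ and 1 − D₀(k_2−k_1)/(k_1 L₀) = 1 − 0.814×1.802/(0.148×34.0) = 0.7085, so
t_c = ln(13.18 × 0.7085) / 1.802 = 2.234 / 1.802 = 1.240 d.
L(t_c) = L₀ e^(−k_1 t_c) = 34.0 × 0.8324 = 28.30 mg/L, and at the critical point k_2 D_c = k_1 L, so D_c = (0.148/1.95) × 28.30 = 2.148 mg/L.
Minimum DO = C_s − D_c = 10.6 − 2.148 = 8.452 mg/L.

t_c ≈ 1.24 d; D_c ≈ 2.15 mg/L; min DO ≈ 8.45 mg/L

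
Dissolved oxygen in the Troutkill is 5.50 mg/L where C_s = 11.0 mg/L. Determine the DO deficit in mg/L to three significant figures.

D ≈ 5.50 mg/L

D = C_s − C = 11.0 − 5.50 = 5.50 mg/L.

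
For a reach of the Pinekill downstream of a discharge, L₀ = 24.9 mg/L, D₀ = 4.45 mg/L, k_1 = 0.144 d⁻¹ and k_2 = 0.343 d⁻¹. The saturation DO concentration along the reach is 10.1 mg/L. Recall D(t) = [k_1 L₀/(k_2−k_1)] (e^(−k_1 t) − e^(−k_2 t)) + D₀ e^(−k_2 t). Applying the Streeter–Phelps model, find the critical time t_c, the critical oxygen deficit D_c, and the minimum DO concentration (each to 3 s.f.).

At the critical point dD/dt = 0, so k_1 L₀ e^(−k_1 t) = k_2 D. Substituting D(t) from the Streeter–Phelps equation and solving for t gives
t_c = ln[(k_2/k_1)(1 − D₀(k_2−k_1)/(k_1 L₀))] / (k_2−k_1).
Here k_2−k_1 = 0.1990 d⁻¹ and 1 − D₀(k_2−k_1)/(k_1 L₀) = 1 − 4.45×0.1990/(0.144×24.9) = 0.7530, so
t_c = ln(2.382 × 0.7530) / 0.1990 = 0.5843 / 0.1990 = 2.936 d.
L(t_c) = L₀ e^(−k_1 t_c) = 24.9 × 0.6552 = 16.32 mg/L, and at the critical point k_2 D_c = k_1 L, so D_c = (0.144/0.343) × 16.32 = 6.849 mg/L.
Minimum DO = C_s − D_c = 10.1 − 6.849 = 3.251 mg/L.

t_c ≈ 2.94 d; D_c ≈ 6.85 mg/L; min DO ≈ 3.25 mg/L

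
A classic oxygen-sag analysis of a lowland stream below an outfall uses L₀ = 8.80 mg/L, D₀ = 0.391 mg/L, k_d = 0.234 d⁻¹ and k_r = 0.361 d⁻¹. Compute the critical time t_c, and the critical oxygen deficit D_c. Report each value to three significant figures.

t_c ≈ 3.22 d; D_c ≈ 2.68 mg/L

With k_r/k_d = 1.543 and 1 − D₀(k_r−k_d)/(k_d L₀) = 0.9759,
t_c = ln(1.543 × 0.9759) / (0.361 − 0.234) = ln(1.506) / 0.1270 = 0.4091/0.1270 = 3.222 d.
L(t_c) = L₀ e^(−k_d t_c) = 8.80 × 0.4705 = 4.141 mg/L, and at the critical point k_r D_c = k_d L, so D_c = (0.234/0.361) × 4.141 = 2.684 mg/L.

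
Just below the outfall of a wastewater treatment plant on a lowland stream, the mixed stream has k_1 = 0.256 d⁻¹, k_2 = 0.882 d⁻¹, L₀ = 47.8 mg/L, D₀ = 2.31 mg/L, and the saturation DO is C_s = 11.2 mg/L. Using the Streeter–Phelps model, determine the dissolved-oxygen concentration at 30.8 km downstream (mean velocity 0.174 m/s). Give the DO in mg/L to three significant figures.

DO ≈ 2.46 mg/L

Travel time t = x/v = 30.8 km / (0.174 m/s) = 30800 m / 0.174 m/s = 177000 s = 2.049 d.
k_1 L₀/(k_2−k_1) = 0.256×47.8/(0.882−0.256) = 12.24/0.6260 = 19.55 mg/L.
e^(−k_1 t) = e^(−0.256×2.049) = 0.5919; e^(−k_2 t) = e^(−0.882×2.049) = 0.1641.
D = 19.55 × (0.5919 − 0.1641) + 2.31 × 0.1641 = 8.361 + 0.3792 = 8.740 mg/L.
DO = C_s − D = 11.2 − 8.740 = 2.460 mg/L.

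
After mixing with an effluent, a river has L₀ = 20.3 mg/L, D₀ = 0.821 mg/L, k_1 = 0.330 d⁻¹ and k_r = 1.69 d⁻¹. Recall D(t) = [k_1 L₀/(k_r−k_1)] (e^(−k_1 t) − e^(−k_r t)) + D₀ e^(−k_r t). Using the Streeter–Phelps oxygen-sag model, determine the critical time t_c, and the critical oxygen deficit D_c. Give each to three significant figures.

With k_r/k_1 = 5.121 and 1 − D₀(k_r−k_1)/(k_1 L₀) = 0.8333,
t_c = ln(5.121 × 0.8333) / (1.69 − 0.330) = ln(4.268) / 1.360 = 1.451/1.360 = 1.067 d.
D_c = (k_1/k_r) L₀ e^(−k_1 t_c) = (0.330/1.69) × 20.3 × e^(−0.330×1.067) = 0.1953 × 20.3 × 0.7032 = 2.787 mg/L.

t_c ≈ 1.07 d; D_c ≈ 2.79 mg/L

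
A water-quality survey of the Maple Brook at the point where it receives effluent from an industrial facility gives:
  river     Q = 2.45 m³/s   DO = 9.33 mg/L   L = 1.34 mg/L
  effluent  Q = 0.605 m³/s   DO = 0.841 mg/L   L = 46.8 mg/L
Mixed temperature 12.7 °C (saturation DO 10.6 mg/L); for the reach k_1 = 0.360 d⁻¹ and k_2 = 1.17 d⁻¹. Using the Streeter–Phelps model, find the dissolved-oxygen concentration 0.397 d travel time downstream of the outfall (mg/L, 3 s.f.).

DO ≈ 7.65 mg/L

Mixed DO = (2.45×9.33 + 0.605×0.841)/(2.45+0.605) = 23.37/3.055 = 7.649 mg/L.
Mixed L₀ = (2.45×1.34 + 0.605×46.8)/(3.055) = 31.60/3.055 = 10.34 mg/L.
Initial deficit D₀ = C_s − DO₀ = 10.6 − 7.649 = 2.951 mg/L.
D(0.397) = [0.360×10.34/(1.17−0.360)](e^(−0.360×0.397) − e^(−1.17×0.397)) + 2.951 e^(−1.17×0.397)
= 4.597 × (0.8668 − 0.6285) + 2.951 × 0.6285 = 2.950 mg/L.
DO = 10.6 − 2.950 = 7.650 mg/L.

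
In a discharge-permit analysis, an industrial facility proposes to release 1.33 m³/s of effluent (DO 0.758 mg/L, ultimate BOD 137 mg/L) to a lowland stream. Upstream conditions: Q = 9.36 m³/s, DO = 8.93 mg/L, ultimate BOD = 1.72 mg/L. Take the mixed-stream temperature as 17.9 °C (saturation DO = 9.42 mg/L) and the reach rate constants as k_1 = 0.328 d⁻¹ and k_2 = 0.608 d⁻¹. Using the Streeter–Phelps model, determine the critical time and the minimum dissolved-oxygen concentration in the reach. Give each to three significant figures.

t_c ≈ 1.95 d; minimum DO ≈ 4.14 mg/L

Mixed DO = (9.36×8.93 + 1.33×0.758)/(9.36+1.33) = 84.59/10.69 = 7.913 mg/L.
Mixed L₀ = (9.36×1.72 + 1.33×137)/(10.69) = 198.3/10.69 = 18.55 mg/L.
Initial deficit D₀ = C_s − DO₀ = 9.42 − 7.913 = 1.507 mg/L.
t_c = (1/0.2800) ln[(0.608/0.328)(1 − 1.507×0.2800/(0.328×18.55))] = 3.571 × ln(1.725) = 1.948 d.
D_c = (0.328/0.608) × 18.55 × e^(−0.328×1.948) = 0.5395 × 18.55 × 0.5279 = 5.283 mg/L.
Minimum DO = 9.42 − 5.283 = 4.137 mg/L.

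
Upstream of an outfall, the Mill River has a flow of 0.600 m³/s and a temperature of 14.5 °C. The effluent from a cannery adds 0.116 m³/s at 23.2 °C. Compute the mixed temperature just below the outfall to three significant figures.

15.9 °C

Flow-weighted mixing: C = (Q_r C_r + Q_w C_w)/(Q_r + Q_w)
= (0.600×14.5 + 0.116×23.2)/(0.600 + 0.116) = 11.39/0.7160 = 15.91 °C.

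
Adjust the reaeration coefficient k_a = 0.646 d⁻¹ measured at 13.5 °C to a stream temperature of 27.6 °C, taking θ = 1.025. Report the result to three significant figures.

k_a ≈ 0.915 d⁻¹

k_a(T₂) = k_a(T₁) · θ^(T₂−T₁) = 0.646 × 1.025^(27.6−13.5)
= 0.646 × 1.025^14.1 = 0.646 × 1.416 = 0.9150 d⁻¹.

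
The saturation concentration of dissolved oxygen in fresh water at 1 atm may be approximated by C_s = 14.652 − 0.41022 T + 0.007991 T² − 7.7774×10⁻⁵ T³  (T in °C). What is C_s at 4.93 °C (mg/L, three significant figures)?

C_s = 14.652 − 0.41022×4.93 + 0.007991×4.93² − 7.7774×10⁻⁵×4.93³ = 12.81 mg/L.

C_s ≈ 12.8 mg/L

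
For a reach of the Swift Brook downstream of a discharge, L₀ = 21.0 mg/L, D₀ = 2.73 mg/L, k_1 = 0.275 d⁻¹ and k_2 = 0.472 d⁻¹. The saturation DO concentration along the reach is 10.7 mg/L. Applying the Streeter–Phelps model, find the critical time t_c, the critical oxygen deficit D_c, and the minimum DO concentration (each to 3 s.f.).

At the critical point dD/dt = 0, so k_1 L₀ e^(−k_1 t) = k_2 D. Substituting D(t) from the Streeter–Phelps equation and solving for t gives
t_c = ln[(k_2/k_1)(1 − D₀(k_2−k_1)/(k_1 L₀))] / (k_2−k_1).
Here k_2−k_1 = 0.1970 d⁻¹ and 1 − D₀(k_2−k_1)/(k_1 L₀) = 1 − 2.73×0.1970/(0.275×21.0) = 0.9069, so
t_c = ln(1.716 × 0.9069) / 0.1970 = 0.4425 / 0.1970 = 2.246 d.
D_c = (k_1/k_2) L₀ e^(−k_1 t_c) = (0.275/0.472) × 21.0 × e^(−0.275×2.246) = 0.5826 × 21.0 × 0.5392 = 6.597 mg/L.
Minimum DO = C_s − D_c = 10.7 − 6.597 = 4.103 mg/L.

t_c ≈ 2.25 d; D_c ≈ 6.60 mg/L; min DO ≈ 4.10 mg/L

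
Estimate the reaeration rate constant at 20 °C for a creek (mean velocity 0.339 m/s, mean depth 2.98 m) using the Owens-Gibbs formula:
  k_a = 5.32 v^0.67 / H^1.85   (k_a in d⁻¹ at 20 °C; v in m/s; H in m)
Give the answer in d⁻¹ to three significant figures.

k_a = 5.32 × 0.339^0.67 / 2.98^1.85 = 5.32 × 0.4844 / 7.539 = 0.3419 d⁻¹.

k_a ≈ 0.342 d⁻¹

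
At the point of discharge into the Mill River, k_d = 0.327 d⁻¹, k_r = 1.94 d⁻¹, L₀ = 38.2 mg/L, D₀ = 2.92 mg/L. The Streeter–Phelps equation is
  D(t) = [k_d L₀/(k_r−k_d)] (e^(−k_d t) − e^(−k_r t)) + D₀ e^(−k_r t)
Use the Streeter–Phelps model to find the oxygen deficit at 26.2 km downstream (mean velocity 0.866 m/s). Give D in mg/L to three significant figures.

Travel time t = x/v = 26.2 km / (0.866 m/s) = 26200 m / 0.866 m/s = 30250 s = 0.3502 d.
k_d L₀/(k_r−k_d) = 0.327×38.2/(1.94−0.327) = 12.49/1.613 = 7.744 mg/L.
e^(−k_d t) = e^(−0.327×0.3502) = 0.8918; e^(−k_r t) = e^(−1.94×0.3502) = 0.5070.
D = 7.744 × (0.8918 − 0.5070) + 2.92 × 0.5070 = 2.980 + 1.480 = 4.461 mg/L.

D ≈ 4.46 mg/L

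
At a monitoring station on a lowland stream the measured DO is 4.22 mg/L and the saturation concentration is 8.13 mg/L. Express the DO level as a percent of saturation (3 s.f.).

51.9 % saturation

% saturation = C/C_s × 100 = 4.22/8.13 × 100 = 51.9 %.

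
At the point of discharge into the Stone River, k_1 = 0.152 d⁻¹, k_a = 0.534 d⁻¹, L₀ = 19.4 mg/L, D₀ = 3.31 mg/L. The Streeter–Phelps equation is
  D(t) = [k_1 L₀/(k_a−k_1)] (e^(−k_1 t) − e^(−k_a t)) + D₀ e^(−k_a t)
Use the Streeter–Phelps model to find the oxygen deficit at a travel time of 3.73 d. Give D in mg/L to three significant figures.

k_1 L₀/(k_a−k_1) = 0.152×19.4/(0.534−0.152) = 2.949/0.3820 = 7.719 mg/L.
e^(−k_1 t) = e^(−0.152×3.730) = 0.5672; e^(−k_a t) = e^(−0.534×3.730) = 0.1364.
D = 7.719 × (0.5672 − 0.1364) + 3.31 × 0.1364 = 3.326 + 0.4516 = 3.777 mg/L.

D ≈ 3.78 mg/L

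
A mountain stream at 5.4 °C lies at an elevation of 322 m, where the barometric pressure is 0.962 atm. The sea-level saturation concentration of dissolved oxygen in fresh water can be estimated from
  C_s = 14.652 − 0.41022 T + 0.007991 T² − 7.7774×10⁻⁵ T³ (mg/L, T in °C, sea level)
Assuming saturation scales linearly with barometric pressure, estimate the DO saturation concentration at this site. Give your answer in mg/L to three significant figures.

C_s ≈ 12.2 mg/L

At sea level: C_s = 14.652 − 0.41022×5.4 + 0.007991×5.4² − 7.7774×10⁻⁵×5.4³ = 12.66 mg/L.
Pressure correction: C_s' = 12.66 × 0.962 = 12.18 mg/L.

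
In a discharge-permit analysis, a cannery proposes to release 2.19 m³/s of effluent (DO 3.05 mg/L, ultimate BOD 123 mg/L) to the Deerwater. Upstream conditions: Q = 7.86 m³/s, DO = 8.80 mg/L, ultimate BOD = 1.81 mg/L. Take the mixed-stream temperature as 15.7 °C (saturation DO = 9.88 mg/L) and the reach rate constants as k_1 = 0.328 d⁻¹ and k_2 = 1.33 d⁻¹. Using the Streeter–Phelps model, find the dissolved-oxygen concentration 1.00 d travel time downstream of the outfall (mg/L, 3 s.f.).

Mixed DO = (7.86×8.80 + 2.19×3.05)/(7.86+2.19) = 75.85/10.05 = 7.547 mg/L.
Mixed L₀ = (7.86×1.81 + 2.19×123)/(10.05) = 283.6/10.05 = 28.22 mg/L.
Initial deficit D₀ = C_s − DO₀ = 9.88 − 7.547 = 2.333 mg/L.
D(1.00) = [0.328×28.22/(1.33−0.328)](e^(−0.328×1.00) − e^(−1.33×1.00)) + 2.333 e^(−1.33×1.00)
= 9.237 × (0.7204 − 0.2645) + 2.333 × 0.2645 = 4.828 mg/L.
DO = 9.88 − 4.828 = 5.052 mg/L.

DO ≈ 5.05 mg/L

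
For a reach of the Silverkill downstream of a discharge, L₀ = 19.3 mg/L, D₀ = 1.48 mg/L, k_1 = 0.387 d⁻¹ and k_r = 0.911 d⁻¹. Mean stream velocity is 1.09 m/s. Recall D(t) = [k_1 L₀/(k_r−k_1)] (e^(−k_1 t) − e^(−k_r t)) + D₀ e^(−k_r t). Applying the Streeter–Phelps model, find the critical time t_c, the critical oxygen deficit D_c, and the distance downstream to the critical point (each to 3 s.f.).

t_c ≈ 1.42 d; D_c ≈ 4.72 mg/L; x_c ≈ 134 km

t_c = [1/(k_r−k_1)] ln[(k_r/k_1)(1 − D₀(k_r−k_1)/(k_1 L₀))]
= [1/(0.911−0.387)] ln[(0.911/0.387)(1 − 1.48×0.5240/(0.387×19.3))]
= (1/0.5240) ln[2.354 × 0.8962] = 1.908 × ln(2.110) = 1.908 × 0.7465 = 1.425 d.
D_c = (k_1/k_r) L₀ e^(−k_1 t_c) = (0.387/0.911) × 19.3 × e^(−0.387×1.425) = 0.4248 × 19.3 × 0.5762 = 4.724 mg/L.
x_c = v t_c = 1.09 m/s × 1.425 d × 86400 s/d = 134200 m ≈ 134 km.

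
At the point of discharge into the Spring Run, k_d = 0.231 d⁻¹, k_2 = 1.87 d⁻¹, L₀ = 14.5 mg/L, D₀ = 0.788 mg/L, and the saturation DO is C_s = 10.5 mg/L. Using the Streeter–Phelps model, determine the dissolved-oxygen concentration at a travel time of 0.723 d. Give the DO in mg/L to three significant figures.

k_d L₀/(k_2−k_d) = 0.231×14.5/(1.87−0.231) = 3.350/1.639 = 2.044 mg/L.
e^(−k_d t) = e^(−0.231×0.7230) = 0.8462; e^(−k_2 t) = e^(−1.87×0.7230) = 0.2587.
D = 2.044 × (0.8462 − 0.2587) + 0.788 × 0.2587 = 1.201 + 0.2039 = 1.404 mg/L.
DO = C_s − D = 10.5 − 1.404 = 9.096 mg/L.

DO ≈ 9.10 mg/L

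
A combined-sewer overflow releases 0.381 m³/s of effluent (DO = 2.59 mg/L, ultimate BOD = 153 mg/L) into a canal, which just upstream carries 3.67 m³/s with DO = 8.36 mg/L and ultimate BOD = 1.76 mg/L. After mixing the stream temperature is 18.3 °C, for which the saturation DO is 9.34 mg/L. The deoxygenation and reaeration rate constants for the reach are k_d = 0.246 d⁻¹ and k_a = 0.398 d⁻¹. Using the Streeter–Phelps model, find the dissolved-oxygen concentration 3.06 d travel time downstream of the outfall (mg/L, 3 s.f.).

Mixed DO = (3.67×8.36 + 0.381×2.59)/(3.67+0.381) = 31.67/4.051 = 7.817 mg/L.
Mixed L₀ = (3.67×1.76 + 0.381×153)/(4.051) = 64.75/4.051 = 15.98 mg/L.
Initial deficit D₀ = C_s − DO₀ = 9.34 − 7.817 = 1.523 mg/L.
D(3.06) = [0.246×15.98/(0.398−0.246)](e^(−0.246×3.06) − e^(−0.398×3.06)) + 1.523 e^(−0.398×3.06)
= 25.87 × (0.4711 − 0.2959) + 1.523 × 0.2959 = 4.983 mg/L.
DO = 9.34 − 4.983 = 4.357 mg/L.

DO ≈ 4.36 mg/L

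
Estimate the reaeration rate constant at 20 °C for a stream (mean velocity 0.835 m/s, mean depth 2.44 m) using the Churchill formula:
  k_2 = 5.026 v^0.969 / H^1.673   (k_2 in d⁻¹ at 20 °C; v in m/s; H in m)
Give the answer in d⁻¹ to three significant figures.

k_2 = 5.026 × 0.835^0.969 / 2.44^1.673 = 5.026 × 0.8397 / 4.447 = 0.9489 d⁻¹.

k_2 ≈ 0.949 d⁻¹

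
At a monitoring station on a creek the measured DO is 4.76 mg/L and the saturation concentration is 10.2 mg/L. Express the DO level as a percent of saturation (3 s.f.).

% saturation = C/C_s × 100 = 4.76/10.2 × 100 = 46.7 %.

46.7 % saturation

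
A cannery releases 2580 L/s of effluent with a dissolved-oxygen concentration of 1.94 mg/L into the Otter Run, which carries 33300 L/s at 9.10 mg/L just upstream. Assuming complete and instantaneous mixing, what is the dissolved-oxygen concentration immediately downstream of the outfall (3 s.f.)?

Flow-weighted mixing: C = (Q_r C_r + Q_w C_w)/(Q_r + Q_w)
= (33300×9.10 + 2580×1.94)/(33300 + 2580) = 308000/35880 = 8.585 mg/L.

8.59 mg/L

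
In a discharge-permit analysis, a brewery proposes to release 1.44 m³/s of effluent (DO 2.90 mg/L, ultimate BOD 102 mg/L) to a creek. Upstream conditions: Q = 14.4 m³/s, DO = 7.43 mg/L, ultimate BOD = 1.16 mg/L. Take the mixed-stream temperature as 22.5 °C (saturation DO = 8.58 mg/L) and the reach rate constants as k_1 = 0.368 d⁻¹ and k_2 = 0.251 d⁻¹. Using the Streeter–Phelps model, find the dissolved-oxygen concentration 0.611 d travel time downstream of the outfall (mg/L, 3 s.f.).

Mixed DO = (14.4×7.43 + 1.44×2.90)/(14.4+1.44) = 111.2/15.84 = 7.018 mg/L.
Mixed L₀ = (14.4×1.16 + 1.44×102)/(15.84) = 163.6/15.84 = 10.33 mg/L.
Initial deficit D₀ = C_s − DO₀ = 8.58 − 7.018 = 1.562 mg/L.
D(0.611) = [0.368×10.33/(0.251−0.368)](e^(−0.368×0.611) − e^(−0.251×0.611)) + 1.562 e^(−0.251×0.611)
= -32.48 × (0.7986 − 0.8578) + 1.562 × 0.8578 = 3.262 mg/L.
DO = 8.58 − 3.262 = 5.318 mg/L.

DO ≈ 5.32 mg/L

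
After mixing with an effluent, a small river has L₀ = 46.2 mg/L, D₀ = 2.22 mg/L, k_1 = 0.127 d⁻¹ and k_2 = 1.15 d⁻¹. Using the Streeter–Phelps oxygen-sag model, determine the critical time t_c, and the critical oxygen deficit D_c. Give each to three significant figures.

t_c ≈ 1.68 d; D_c ≈ 4.12 mg/L

At the critical point dD/dt = 0, so k_1 L₀ e^(−k_1 t) = k_2 D. Substituting D(t) from the Streeter–Phelps equation and solving for t gives
t_c = ln[(k_2/k_1)(1 − D₀(k_2−k_1)/(k_1 L₀))] / (k_2−k_1).
Here k_2−k_1 = 1.023 d⁻¹ and 1 − D₀(k_2−k_1)/(k_1 L₀) = 1 − 2.22×1.023/(0.127×46.2) = 0.6129, so
t_c = ln(9.055 × 0.6129) / 1.023 = 1.714 / 1.023 = 1.675 d.
D_c = (k_1/k_2) L₀ e^(−k_1 t_c) = (0.127/1.15) × 46.2 × e^(−0.127×1.675) = 0.1104 × 46.2 × 0.8083 = 4.124 mg/L.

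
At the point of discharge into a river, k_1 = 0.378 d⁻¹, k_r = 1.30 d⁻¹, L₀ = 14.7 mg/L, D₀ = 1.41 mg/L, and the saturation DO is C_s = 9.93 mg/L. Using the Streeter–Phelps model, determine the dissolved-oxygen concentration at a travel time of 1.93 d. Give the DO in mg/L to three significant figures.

k_1 L₀/(k_r−k_1) = 0.378×14.7/(1.30−0.378) = 5.557/0.9220 = 6.027 mg/L.
e^(−k_1 t) = e^(−0.378×1.930) = 0.4821; e^(−k_r t) = e^(−1.30×1.930) = 0.08135.
D = 6.027 × (0.4821 − 0.08135) + 1.41 × 0.08135 = 2.415 + 0.1147 = 2.530 mg/L.
DO = C_s − D = 9.93 − 2.530 = 7.400 mg/L.

DO ≈ 7.40 mg/L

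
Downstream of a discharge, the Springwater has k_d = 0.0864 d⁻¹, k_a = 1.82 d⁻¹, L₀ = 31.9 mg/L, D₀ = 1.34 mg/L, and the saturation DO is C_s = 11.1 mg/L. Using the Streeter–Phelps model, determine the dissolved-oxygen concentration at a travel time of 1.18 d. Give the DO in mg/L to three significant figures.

DO ≈ 9.69 mg/L

k_d L₀/(k_a−k_d) = 0.0864×31.9/(1.82−0.0864) = 2.756/1.734 = 1.590 mg/L.
e^(−k_d t) = e^(−0.0864×1.180) = 0.9031; e^(−k_a t) = e^(−1.82×1.180) = 0.1168.
D = 1.590 × (0.9031 − 0.1168) + 1.34 × 0.1168 = 1.250 + 0.1565 = 1.407 mg/L.
DO = C_s − D = 11.1 − 1.407 = 9.693 mg/L.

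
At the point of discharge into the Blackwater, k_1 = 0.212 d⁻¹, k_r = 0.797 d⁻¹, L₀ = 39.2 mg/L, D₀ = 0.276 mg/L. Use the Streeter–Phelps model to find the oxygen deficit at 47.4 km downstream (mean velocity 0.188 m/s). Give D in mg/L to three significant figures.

Travel time t = x/v = 47.4 km / (0.188 m/s) = 47400 m / 0.188 m/s = 252100 s = 2.918 d.
k_1 L₀/(k_r−k_1) = 0.212×39.2/(0.797−0.212) = 8.310/0.5850 = 14.21 mg/L.
e^(−k_1 t) = e^(−0.212×2.918) = 0.5387; e^(−k_r t) = e^(−0.797×2.918) = 0.09771.
D = 14.21 × (0.5387 − 0.09771) + 0.276 × 0.09771 = 6.264 + 0.02697 = 6.291 mg/L.

D ≈ 6.29 mg/L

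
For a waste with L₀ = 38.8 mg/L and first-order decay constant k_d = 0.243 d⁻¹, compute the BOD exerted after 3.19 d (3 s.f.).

y_t = L₀(1 − e^(−k_d t)) = 38.8 × (1 − e^(−0.243×3.19))
= 38.8 × (1 − 0.4606) = 38.8 × 0.5394 = 20.93 mg/L.

y ≈ 20.9 mg/L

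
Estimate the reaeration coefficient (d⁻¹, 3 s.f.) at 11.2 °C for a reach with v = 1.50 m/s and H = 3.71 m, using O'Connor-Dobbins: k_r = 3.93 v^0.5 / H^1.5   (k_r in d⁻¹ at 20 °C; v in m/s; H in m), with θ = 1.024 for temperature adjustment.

k_r ≈ 0.547 d⁻¹

k_r(20) = 3.93 × 1.50^0.5 / 3.71^1.5 = 3.93 × 1.225 / 7.146 = 0.6736 d⁻¹.
k_r(11.2) = 0.6736 × 1.024^(11.2−20) = 0.6736 × 0.8116 = 0.5467 d⁻¹.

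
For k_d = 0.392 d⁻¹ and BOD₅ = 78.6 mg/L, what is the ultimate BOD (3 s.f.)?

L₀ ≈ 91.5 mg/L

BOD₅ = L₀(1 − e^(−5k_d)) ⇒ L₀ = BOD₅ / (1 − e^(−5×0.392))
= 78.6 / (1 − 0.1409) = 78.6 / 0.8591 = 91.49 mg/L.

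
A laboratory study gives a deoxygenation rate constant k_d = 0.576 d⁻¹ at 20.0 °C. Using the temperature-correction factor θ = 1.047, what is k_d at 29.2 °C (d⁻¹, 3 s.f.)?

k_d(T₂) = k_d(T₁) · θ^(T₂−T₁) = 0.576 × 1.047^(29.2−20.0)
= 0.576 × 1.047^9.20 = 0.576 × 1.526 = 0.8789 d⁻¹.

k_d ≈ 0.879 d⁻¹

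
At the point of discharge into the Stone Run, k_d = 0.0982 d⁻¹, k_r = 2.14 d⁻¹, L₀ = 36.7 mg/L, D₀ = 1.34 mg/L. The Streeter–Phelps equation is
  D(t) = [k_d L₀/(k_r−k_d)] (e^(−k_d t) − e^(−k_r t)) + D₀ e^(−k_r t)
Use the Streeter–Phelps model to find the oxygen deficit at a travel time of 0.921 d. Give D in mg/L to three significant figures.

k_d L₀/(k_r−k_d) = 0.0982×36.7/(2.14−0.0982) = 3.604/2.042 = 1.765 mg/L.
e^(−k_d t) = e^(−0.0982×0.9210) = 0.9135; e^(−k_r t) = e^(−2.14×0.9210) = 0.1393.
D = 1.765 × (0.9135 − 0.1393) + 1.34 × 0.1393 = 1.367 + 0.1867 = 1.553 mg/L.

D ≈ 1.55 mg/L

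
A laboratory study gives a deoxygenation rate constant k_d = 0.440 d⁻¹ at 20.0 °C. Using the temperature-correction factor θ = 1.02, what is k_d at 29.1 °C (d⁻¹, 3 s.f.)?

k_d(T₂) = k_d(T₁) · θ^(T₂−T₁) = 0.440 × 1.02^(29.1−20.0)
= 0.440 × 1.02^9.10 = 0.440 × 1.197 = 0.5269 d⁻¹.

k_d ≈ 0.527 d⁻¹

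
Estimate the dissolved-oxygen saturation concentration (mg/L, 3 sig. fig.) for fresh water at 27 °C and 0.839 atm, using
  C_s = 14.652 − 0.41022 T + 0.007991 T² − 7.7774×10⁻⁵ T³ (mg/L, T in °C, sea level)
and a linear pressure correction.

C_s ≈ 6.60 mg/L

At sea level: C_s = 14.652 − 0.41022×27 + 0.007991×27² − 7.7774×10⁻⁵×27³ = 7.871 mg/L.
Pressure correction: C_s' = 7.871 × 0.839 = 6.603 mg/L.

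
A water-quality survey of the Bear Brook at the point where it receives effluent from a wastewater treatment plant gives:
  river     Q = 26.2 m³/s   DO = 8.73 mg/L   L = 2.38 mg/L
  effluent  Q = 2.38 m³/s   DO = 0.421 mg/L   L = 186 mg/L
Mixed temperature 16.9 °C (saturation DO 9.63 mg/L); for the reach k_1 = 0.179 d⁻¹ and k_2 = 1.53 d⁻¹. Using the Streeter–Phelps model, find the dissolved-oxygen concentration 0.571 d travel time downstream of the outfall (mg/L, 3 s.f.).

DO ≈ 7.83 mg/L

Mixed DO = (26.2×8.73 + 2.38×0.421)/(26.2+2.38) = 229.7/28.58 = 8.038 mg/L.
Mixed L₀ = (26.2×2.38 + 2.38×186)/(28.58) = 505.0/28.58 = 17.67 mg/L.
Initial deficit D₀ = C_s − DO₀ = 9.63 − 8.038 = 1.592 mg/L.
D(0.571) = [0.179×17.67/(1.53−0.179)](e^(−0.179×0.571) − e^(−1.53×0.571)) + 1.592 e^(−1.53×0.571)
= 2.341 × (0.9028 − 0.4174) + 1.592 × 0.4174 = 1.801 mg/L.
DO = 9.63 − 1.801 = 7.829 mg/L.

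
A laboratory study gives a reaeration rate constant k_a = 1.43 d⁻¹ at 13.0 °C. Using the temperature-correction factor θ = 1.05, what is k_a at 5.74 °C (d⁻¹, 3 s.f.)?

k_a(T₂) = k_a(T₁) · θ^(T₂−T₁) = 1.43 × 1.05^(5.74−13.0)
= 1.43 × 1.05^-7.26 = 1.43 × 0.7017 = 1.003 d⁻¹.

k_a ≈ 1.00 d⁻¹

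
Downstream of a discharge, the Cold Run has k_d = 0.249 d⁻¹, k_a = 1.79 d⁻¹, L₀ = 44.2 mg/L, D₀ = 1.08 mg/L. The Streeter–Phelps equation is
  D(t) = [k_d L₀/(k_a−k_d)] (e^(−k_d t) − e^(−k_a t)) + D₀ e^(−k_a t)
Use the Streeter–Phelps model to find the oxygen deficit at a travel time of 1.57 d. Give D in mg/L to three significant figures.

D ≈ 4.47 mg/L

k_d L₀/(k_a−k_d) = 0.249×44.2/(1.79−0.249) = 11.01/1.541 = 7.142 mg/L.
e^(−k_d t) = e^(−0.249×1.570) = 0.6764; e^(−k_a t) = e^(−1.79×1.570) = 0.06019.
D = 7.142 × (0.6764 − 0.06019) + 1.08 × 0.06019 = 4.401 + 0.06500 = 4.466 mg/L.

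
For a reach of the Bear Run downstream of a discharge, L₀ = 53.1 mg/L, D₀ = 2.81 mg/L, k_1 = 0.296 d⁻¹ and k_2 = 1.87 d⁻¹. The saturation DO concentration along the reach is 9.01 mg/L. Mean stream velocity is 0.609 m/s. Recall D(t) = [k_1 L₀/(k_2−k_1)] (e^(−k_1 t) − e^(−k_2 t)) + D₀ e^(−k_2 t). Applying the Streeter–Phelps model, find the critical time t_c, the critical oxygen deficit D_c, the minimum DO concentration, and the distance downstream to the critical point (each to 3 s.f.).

t_c ≈ 0.961 d; D_c ≈ 6.32 mg/L; min DO ≈ 2.69 mg/L; x_c ≈ 50.6 km

With k_2/k_1 = 6.318 and 1 − D₀(k_2−k_1)/(k_1 L₀) = 0.7186,
t_c = ln(6.318 × 0.7186) / (1.87 − 0.296) = ln(4.540) / 1.574 = 1.513/1.574 = 0.9612 d.
D_c = (k_1/k_2) L₀ e^(−k_1 t_c) = (0.296/1.87) × 53.1 × e^(−0.296×0.9612) = 0.1583 × 53.1 × 0.7524 = 6.324 mg/L.
Minimum DO = C_s − D_c = 9.01 − 6.324 = 2.686 mg/L.
x_c = v t_c = 0.609 m/s × 0.9612 d × 86400 s/d = 50570 m ≈ 50.6 km.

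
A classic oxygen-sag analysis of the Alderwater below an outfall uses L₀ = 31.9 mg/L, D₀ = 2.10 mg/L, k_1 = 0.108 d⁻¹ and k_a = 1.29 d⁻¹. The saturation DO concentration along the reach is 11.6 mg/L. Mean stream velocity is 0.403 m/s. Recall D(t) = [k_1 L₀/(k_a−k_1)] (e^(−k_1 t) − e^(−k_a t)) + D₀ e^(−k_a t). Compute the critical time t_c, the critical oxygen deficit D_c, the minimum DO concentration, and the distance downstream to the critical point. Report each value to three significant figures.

t_c = [1/(k_a−k_1)] ln[(k_a/k_1)(1 − D₀(k_a−k_1)/(k_1 L₀))]
= [1/(1.29−0.108)] ln[(1.29/0.108)(1 − 2.10×1.182/(0.108×31.9))]
= (1/1.182) ln[11.94 × 0.2795] = 0.8460 × ln(3.339) = 0.8460 × 1.206 = 1.020 d.
D_c = (k_1/k_a) L₀ e^(−k_1 t_c) = (0.108/1.29) × 31.9 × e^(−0.108×1.020) = 0.08372 × 31.9 × 0.8957 = 2.392 mg/L.
Minimum DO = C_s − D_c = 11.6 − 2.392 = 9.208 mg/L.
x_c = v t_c = 0.403 m/s × 1.020 d × 86400 s/d = 35510 m ≈ 35.5 km.

t_c ≈ 1.02 d; D_c ≈ 2.39 mg/L; min DO ≈ 9.21 mg/L; x_c ≈ 35.5 km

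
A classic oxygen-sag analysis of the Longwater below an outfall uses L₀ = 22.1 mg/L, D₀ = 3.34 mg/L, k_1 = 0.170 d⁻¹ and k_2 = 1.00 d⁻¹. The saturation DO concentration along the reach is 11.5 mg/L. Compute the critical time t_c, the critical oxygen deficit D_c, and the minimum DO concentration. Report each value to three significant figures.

With k_2/k_1 = 5.882 and 1 − D₀(k_2−k_1)/(k_1 L₀) = 0.2621,
t_c = ln(5.882 × 0.2621) / (1.00 − 0.170) = ln(1.542) / 0.8300 = 0.4330/0.8300 = 0.5217 d.
L(t_c) = L₀ e^(−k_1 t_c) = 22.1 × 0.9151 = 20.22 mg/L, and at the critical point k_2 D_c = k_1 L, so D_c = (0.170/1.00) × 20.22 = 3.438 mg/L.
Minimum DO = C_s − D_c = 11.5 − 3.438 = 8.062 mg/L.

t_c ≈ 0.522 d; D_c ≈ 3.44 mg/L; min DO ≈ 8.06 mg/L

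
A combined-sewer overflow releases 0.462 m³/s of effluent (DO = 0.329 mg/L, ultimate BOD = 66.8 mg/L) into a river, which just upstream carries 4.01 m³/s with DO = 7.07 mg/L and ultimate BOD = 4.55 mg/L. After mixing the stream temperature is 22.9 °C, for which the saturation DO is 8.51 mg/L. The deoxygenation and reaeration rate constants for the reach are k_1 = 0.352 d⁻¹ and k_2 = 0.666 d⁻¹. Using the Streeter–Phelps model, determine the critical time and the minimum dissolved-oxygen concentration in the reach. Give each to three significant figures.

t_c ≈ 1.42 d; minimum DO ≈ 4.99 mg/L

Mixed DO = (4.01×7.07 + 0.462×0.329)/(4.01+0.462) = 28.50/4.472 = 6.374 mg/L.
Mixed L₀ = (4.01×4.55 + 0.462×66.8)/(4.472) = 49.11/4.472 = 10.98 mg/L.
Initial deficit D₀ = C_s − DO₀ = 8.51 − 6.374 = 2.136 mg/L.
t_c = (1/0.3140) ln[(0.666/0.352)(1 − 2.136×0.3140/(0.352×10.98))] = 3.185 × ln(1.564) = 1.424 d.
D_c = (0.352/0.666) × 10.98 × e^(−0.352×1.424) = 0.5285 × 10.98 × 0.6058 = 3.516 mg/L.
Minimum DO = 8.51 − 3.516 = 4.994 mg/L.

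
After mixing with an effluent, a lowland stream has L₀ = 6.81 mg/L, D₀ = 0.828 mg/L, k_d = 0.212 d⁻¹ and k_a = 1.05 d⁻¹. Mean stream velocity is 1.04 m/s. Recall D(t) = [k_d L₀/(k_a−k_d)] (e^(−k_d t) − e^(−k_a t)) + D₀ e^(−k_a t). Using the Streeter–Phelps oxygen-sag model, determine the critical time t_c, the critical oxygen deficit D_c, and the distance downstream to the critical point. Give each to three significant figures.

t_c ≈ 1.13 d; D_c ≈ 1.08 mg/L; x_c ≈ 101 km

t_c = [1/(k_a−k_d)] ln[(k_a/k_d)(1 − D₀(k_a−k_d)/(k_d L₀))]
= [1/(1.05−0.212)] ln[(1.05/0.212)(1 − 0.828×0.8380/(0.212×6.81))]
= (1/0.8380) ln[4.953 × 0.5194] = 1.193 × ln(2.572) = 1.193 × 0.9449 = 1.128 d.
L(t_c) = L₀ e^(−k_d t_c) = 6.81 × 0.7874 = 5.362 mg/L, and at the critical point k_a D_c = k_d L, so D_c = (0.212/1.05) × 5.362 = 1.083 mg/L.
x_c = v t_c = 1.04 m/s × 1.128 d × 86400 s/d = 101300 m ≈ 101 km.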